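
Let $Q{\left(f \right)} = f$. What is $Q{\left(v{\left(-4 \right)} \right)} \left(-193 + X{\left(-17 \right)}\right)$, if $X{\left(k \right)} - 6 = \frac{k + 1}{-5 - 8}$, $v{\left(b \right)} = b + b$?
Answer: $\frac{19320}{13} \approx 1486.2$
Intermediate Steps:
$v{\left(b \right)} = 2 b$
$X{\left(k \right)} = \frac{77}{13} - \frac{k}{13}$ ($X{\left(k \right)} = 6 + \frac{k + 1}{-5 - 8} = 6 + \frac{1 + k}{-13} = 6 + \left(1 + k\right) \left(- \frac{1}{13}\right) = 6 - \left(\frac{1}{13} + \frac{k}{13}\right) = \frac{77}{13} - \frac{k}{13}$)
$Q{\left(v{\left(-4 \right)} \right)} \left(-193 + X{\left(-17 \right)}\right) = 2 \left(-4\right) \left(-193 + \left(\frac{77}{13} - - \frac{17}{13}\right)\right) = - 8 \left(-193 + \left(\frac{77}{13} + \frac{17}{13}\right)\right) = - 8 \left(-193 + \frac{94}{13}\right) = \left(-8\right) \left(- \frac{2415}{13}\right) = \frac{19320}{13}$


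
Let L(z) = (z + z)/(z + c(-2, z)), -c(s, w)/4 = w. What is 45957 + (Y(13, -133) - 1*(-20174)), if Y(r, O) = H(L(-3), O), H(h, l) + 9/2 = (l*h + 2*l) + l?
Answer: 394897/6 ≈ 65816.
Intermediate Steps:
c(s, w) = -4*w
L(z) = -⅔ (L(z) = (z + z)/(z - 4*z) = (2*z)/((-3*z)) = (2*z)*(-1/(3*z)) = -⅔)
H(h, l) = -9/2 + 3*l + h*l (H(h, l) = -9/2 + ((l*h + 2*l) + l) = -9/2 + ((h*l + 2*l) + l) = -9/2 + ((2*l + h*l) + l) = -9/2 + (3*l + h*l) = -9/2 + 3*l + h*l)
Y(r, O) = -9/2 + 7*O/3 (Y(r, O) = -9/2 + 3*O - 2*O/3 = -9/2 + 7*O/3)
45957 + (Y(13, -133) - 1*(-20174)) = 45957 + ((-9/2 + (7/3)*(-133)) - 1*(-20174)) = 45957 + ((-9/2 - 931/3) + 20174) = 45957 + (-1889/6 + 20174) = 45957 + 119155/6 = 394897/6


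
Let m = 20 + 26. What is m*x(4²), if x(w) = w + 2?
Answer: 828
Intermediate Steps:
m = 46
x(w) = 2 + w
m*x(4²) = 46*(2 + 4²) = 46*(2 + 16) = 46*18 = 828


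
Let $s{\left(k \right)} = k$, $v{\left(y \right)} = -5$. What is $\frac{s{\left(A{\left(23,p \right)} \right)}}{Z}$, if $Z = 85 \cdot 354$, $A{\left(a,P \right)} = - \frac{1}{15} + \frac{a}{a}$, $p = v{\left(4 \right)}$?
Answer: $\frac{7}{225675} \approx 3.1018 \cdot 10^{-5}$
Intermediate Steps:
$p = -5$
$A{\left(a,P \right)} = \frac{14}{15}$ ($A{\left(a,P \right)} = \left(-1\right) \frac{1}{15} + 1 = - \frac{1}{15} + 1 = \frac{14}{15}$)
$Z = 30090$
$\frac{s{\left(A{\left(23,p \right)} \right)}}{Z} = \frac{14}{15 \cdot 30090} = \frac{14}{15} \cdot \frac{1}{30090} = \frac{7}{225675}$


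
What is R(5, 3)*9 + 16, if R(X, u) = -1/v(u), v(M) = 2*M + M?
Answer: 15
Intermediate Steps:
v(M) = 3*M
R(X, u) = -1/(3*u)
R(5, 3)*9 + 16 = -⅓/3*9 + 16 = -⅓*⅓*9 + 16 = -⅑*9 + 16 = -1 + 16 = 15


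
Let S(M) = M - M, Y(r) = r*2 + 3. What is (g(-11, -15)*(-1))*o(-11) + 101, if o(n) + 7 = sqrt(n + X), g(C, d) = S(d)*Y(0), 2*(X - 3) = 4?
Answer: 101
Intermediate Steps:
Y(r) = 3 + 2*r (Y(r) = 2*r + 3 = 3 + 2*r)
X = 5 (X = 3 + (1/2)*4 = 3 + 2 = 5)
S(M) = 0
g(C, d) = 0 (g(C, d) = 0*(3 + 2*0) = 0*(3 + 0) = 0*3 = 0)
o(n) = -7 + sqrt(5 + n) (o(n) = -7 + sqrt(n + 5) = -7 + sqrt(5 + n))
(g(-11, -15)*(-1))*o(-11) + 101 = (0*(-1))*(-7 + sqrt(5 - 11)) + 101 = 0*(-7 + sqrt(-6)) + 101 = 0*(-7 + I*sqrt(6)) + 101 = 0 + 101 = 101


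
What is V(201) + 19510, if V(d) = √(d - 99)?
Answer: 19510 + √102 ≈ 19520.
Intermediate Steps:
V(d) = √(-99 + d)
V(201) + 19510 = √(-99 + 201) + 19510 = √102 + 19510 = 19510 + √102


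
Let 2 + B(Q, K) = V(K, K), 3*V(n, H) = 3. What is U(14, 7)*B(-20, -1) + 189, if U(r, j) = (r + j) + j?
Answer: 161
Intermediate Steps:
V(n, H) = 1 (V(n, H) = (⅓)*3 = 1)
B(Q, K) = -1 (B(Q, K) = -2 + 1 = -1)
U(r, j) = r + 2*j (U(r, j) = (j + r) + j = r + 2*j)
U(14, 7)*B(-20, -1) + 189 = (14 + 2*7)*(-1) + 189 = (14 + 14)*(-1) + 189 = 28*(-1) + 189 = -28 + 189 = 161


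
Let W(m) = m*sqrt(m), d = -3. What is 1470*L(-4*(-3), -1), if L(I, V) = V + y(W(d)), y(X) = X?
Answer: -1470 - 4410*I*sqrt(3) ≈ -1470.0 - 7638.3*I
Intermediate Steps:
W(m) = m**(3/2)
L(I, V) = V - 3*I*sqrt(3) (L(I, V) = V + (-3)**(3/2) = V - 3*I*sqrt(3))
1470*L(-4*(-3), -1) = 1470*(-1 - 3*I*sqrt(3)) = -1470 - 4410*I*sqrt(3)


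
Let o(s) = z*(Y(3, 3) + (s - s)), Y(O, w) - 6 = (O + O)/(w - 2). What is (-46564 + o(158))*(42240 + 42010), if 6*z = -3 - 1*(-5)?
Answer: -3922680000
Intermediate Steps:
z = ⅓ (z = (-3 - 1*(-5))/6 = (-3 + 5)/6 = (⅙)*2 = ⅓ ≈ 0.33333)
Y(O, w) = 6 + 2*O/(-2 + w) (Y(O, w) = 6 + (O + O)/(w - 2) = 6 + (2*O)/(-2 + w) = 6 + 2*O/(-2 + w))
o(s) = 4 (o(s) = (2*(-6 + 3 + 3*3)/(-2 + 3) + (s - s))/3 = (2*(-6 + 3 + 9)/1 + 0)/3 = (2*1*6 + 0)/3 = (12 + 0)/3 = (⅓)*12 = 4)
(-46564 + o(158))*(42240 + 42010) = (-46564 + 4)*(42240 + 42010) = -46560*84250 = -3922680000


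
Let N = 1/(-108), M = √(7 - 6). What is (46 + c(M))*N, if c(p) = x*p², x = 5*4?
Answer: -11/18 ≈ -0.61111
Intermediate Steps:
x = 20
M = 1 (M = √1 = 1)
N = -1/108 ≈ -0.0092593
c(p) = 20*p²
(46 + c(M))*N = (46 + 20*1²)*(-1/108) = (46 + 20*1)*(-1/108) = (46 + 20)*(-1/108) = 66*(-1/108) = -11/18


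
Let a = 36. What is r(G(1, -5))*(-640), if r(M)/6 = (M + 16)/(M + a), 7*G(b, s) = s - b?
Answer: -67840/41 ≈ -1654.6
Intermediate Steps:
G(b, s) = -b/7 + s/7 (G(b, s) = (s - b)/7 = -b/7 + s/7)
r(M) = 6*(16 + M)/(36 + M) (r(M) = 6*((M + 16)/(M + 36)) = 6*((16 + M)/(36 + M)) = 6*(16 + M)/(36 + M))
r(G(1, -5))*(-640) = (6*(16 + (-1/7*1 + (1/7)*(-5)))/(36 + (-1/7*1 + (1/7)*(-5))))*(-640) = (6*(16 + (-1/7 - 5/7))/(36 + (-1/7 - 5/7)))*(-640) = (6*(16 - 6/7)/(36 - 6/7))*(-640) = (6*(106/7)/(246/7))*(-640) = (6*(7/246)*(106/7))*(-640) = (106/41)*(-640) = -67840/41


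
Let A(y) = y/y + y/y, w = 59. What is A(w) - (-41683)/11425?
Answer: 64533/11425 ≈ 5.6484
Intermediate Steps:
A(y) = 2 (A(y) = 1 + 1 = 2)
A(w) - (-41683)/11425 = 2 - (-41683)/11425 = 2 - 1*(-41683/11425) = 2 + 41683/11425 = 64533/11425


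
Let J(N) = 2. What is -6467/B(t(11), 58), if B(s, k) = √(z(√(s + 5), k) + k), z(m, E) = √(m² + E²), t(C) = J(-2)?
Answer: -6467/√(58 + √3371) ≈ -600.29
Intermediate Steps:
t(C) = 2
z(m, E) = √(E² + m²)
B(s, k) = √(k + √(5 + s + k²)) (B(s, k) = √(√(k² + (√(s + 5))²) + k) = √(√(k² + (√(5 + s))²) + k) = √(√(k² + (5 + s)) + k) = √(√(5 + s + k²) + k) = √(k + √(5 + s + k²)))
-6467/B(t(11), 58) = -6467/√(58 + √(5 + 2 + 58²)) = -6467/√(58 + √(5 + 2 + 3364)) = -6467/√(58 + √3371)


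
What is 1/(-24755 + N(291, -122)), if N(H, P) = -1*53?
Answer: -1/24808 ≈ -4.0310e-5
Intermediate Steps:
N(H, P) = -53
1/(-24755 + N(291, -122)) = 1/(-24755 - 53) = 1/(-24808) = -1/24808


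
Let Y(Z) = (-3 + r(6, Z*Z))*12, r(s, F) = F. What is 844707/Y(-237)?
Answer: 281569/224664 ≈ 1.2533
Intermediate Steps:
Y(Z) = -36 + 12*Z**2 (Y(Z) = (-3 + Z*Z)*12 = (-3 + Z**2)*12 = -36 + 12*Z**2)
844707/Y(-237) = 844707/(-36 + 12*(-237)**2) = 844707/(-36 + 12*56169) = 844707/(-36 + 674028) = 844707/673992 = 844707*(1/673992) = 281569/224664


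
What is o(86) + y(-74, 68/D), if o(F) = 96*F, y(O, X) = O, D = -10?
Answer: 8182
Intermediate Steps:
o(86) + y(-74, 68/D) = 96*86 - 74 = 8256 - 74 = 8182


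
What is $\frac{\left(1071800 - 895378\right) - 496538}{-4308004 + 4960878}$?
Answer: $- \frac{160058}{326437} \approx -0.49032$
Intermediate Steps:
$\frac{\left(1071800 - 895378\right) - 496538}{-4308004 + 4960878} = \frac{176422 - 496538}{652874} = \left(-320116\right) \frac{1}{652874} = - \frac{160058}{326437}$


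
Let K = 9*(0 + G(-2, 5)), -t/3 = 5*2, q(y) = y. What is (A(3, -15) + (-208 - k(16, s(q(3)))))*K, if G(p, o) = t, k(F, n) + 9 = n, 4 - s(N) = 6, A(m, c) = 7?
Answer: 51300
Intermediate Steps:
s(N) = -2 (s(N) = 4 - 1*6 = 4 - 6 = -2)
t = -30 (t = -15*2 = -3*10 = -30)
k(F, n) = -9 + n
G(p, o) = -30
K = -270 (K = 9*(0 - 30) = 9*(-30) = -270)
(A(3, -15) + (-208 - k(16, s(q(3)))))*K = (7 + (-208 - (-9 - 2)))*(-270) = (7 + (-208 - 1*(-11)))*(-270) = (7 + (-208 + 11))*(-270) = (7 - 197)*(-270) = -190*(-270) = 51300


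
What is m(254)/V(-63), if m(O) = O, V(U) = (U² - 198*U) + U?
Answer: 127/8190 ≈ 0.015507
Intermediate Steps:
V(U) = U² - 197*U
m(254)/V(-63) = 254/((-63*(-197 - 63))) = 254/((-63*(-260))) = 254/16380 = 254*(1/16380) = 127/8190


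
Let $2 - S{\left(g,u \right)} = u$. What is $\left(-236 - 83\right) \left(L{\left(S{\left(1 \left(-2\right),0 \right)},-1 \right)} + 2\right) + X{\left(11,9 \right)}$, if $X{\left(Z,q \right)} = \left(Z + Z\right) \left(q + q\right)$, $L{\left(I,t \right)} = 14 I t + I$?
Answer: $8052$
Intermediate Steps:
$S{\left(g,u \right)} = 2 - u$
$L{\left(I,t \right)} = I + 14 I t$ ($L{\left(I,t \right)} = 14 I t + I = I + 14 I t$)
$X{\left(Z,q \right)} = 4 Z q$ ($X{\left(Z,q \right)} = 2 Z 2 q = 4 Z q$)
$\left(-236 - 83\right) \left(L{\left(S{\left(1 \left(-2\right),0 \right)},-1 \right)} + 2\right) + X{\left(11,9 \right)} = \left(-236 - 83\right) \left(\left(2 - 0\right) \left(1 + 14 \left(-1\right)\right) + 2\right) + 4 \cdot 11 \cdot 9 = - 319 \left(\left(2 + 0\right) \left(1 - 14\right) + 2\right) + 396 = - 319 \left(2 \left(-13\right) + 2\right) + 396 = - 319 \left(-26 + 2\right) + 396 = \left(-319\right) \left(-24\right) + 396 = 7656 + 396 = 8052$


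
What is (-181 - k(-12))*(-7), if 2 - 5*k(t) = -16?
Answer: 6461/5 ≈ 1292.2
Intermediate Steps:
k(t) = 18/5 (k(t) = ⅖ - ⅕*(-16) = ⅖ + 16/5 = 18/5)
(-181 - k(-12))*(-7) = (-181 - 1*18/5)*(-7) = (-181 - 18/5)*(-7) = -923/5*(-7) = 6461/5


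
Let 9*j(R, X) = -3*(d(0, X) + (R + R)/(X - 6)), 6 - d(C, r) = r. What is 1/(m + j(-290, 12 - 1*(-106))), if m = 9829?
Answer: 84/828917 ≈ 0.00010134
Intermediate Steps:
d(C, r) = 6 - r
j(R, X) = -2 + X/3 - 2*R/(3*(-6 + X)) (j(R, X) = (-3*((6 - X) + (R + R)/(X - 6)))/9 = (-3*((6 - X) + (2*R)/(-6 + X)))/9 = (-3*((6 - X) + 2*R/(-6 + X)))/9 = (-3*(6 - X + 2*R/(-6 + X)))/9 = (-18 + 3*X - 6*R/(-6 + X))/9 = -2 + X/3 - 2*R/(3*(-6 + X)))
1/(m + j(-290, 12 - 1*(-106))) = 1/(9829 + (36 + (12 - 1*(-106))² - 12*(12 - 1*(-106)) - 2*(-290))/(3*(-6 + (12 - 1*(-106))))) = 1/(9829 + (36 + (12 + 106)² - 12*(12 + 106) + 580)/(3*(-6 + (12 + 106)))) = 1/(9829 + (36 + 118² - 12*118 + 580)/(3*(-6 + 118))) = 1/(9829 + (⅓)*(36 + 13924 - 1416 + 580)/112) = 1/(9829 + (⅓)*(1/112)*13124) = 1/(9829 + 3281/84) = 1/(828917/84) = 84/828917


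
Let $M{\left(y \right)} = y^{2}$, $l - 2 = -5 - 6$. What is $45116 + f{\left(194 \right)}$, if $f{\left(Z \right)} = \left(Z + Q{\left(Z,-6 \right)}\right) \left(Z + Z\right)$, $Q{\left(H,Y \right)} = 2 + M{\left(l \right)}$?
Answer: $152592$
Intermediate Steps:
$l = -9$ ($l = 2 - 11 = -9$)
$Q{\left(H,Y \right)} = 83$ ($Q{\left(H,Y \right)} = 2 + \left(-9\right)^{2} = 2 + 81 = 83$)
$f{\left(Z \right)} = 2 Z \left(83 + Z\right)$ ($f{\left(Z \right)} = \left(Z + 83\right) \left(Z + Z\right) = \left(83 + Z\right) 2 Z = 2 Z \left(83 + Z\right)$)
$45116 + f{\left(194 \right)} = 45116 + 2 \cdot 194 \left(83 + 194\right) = 45116 + 2 \cdot 194 \cdot 277 = 45116 + 107476 = 152592$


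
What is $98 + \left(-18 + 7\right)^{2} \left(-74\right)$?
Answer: $-8856$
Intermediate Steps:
$98 + \left(-18 + 7\right)^{2} \left(-74\right) = 98 + \left(-11\right)^{2} \left(-74\right) = 98 + 121 \left(-74\right) = 98 - 8954 = -8856$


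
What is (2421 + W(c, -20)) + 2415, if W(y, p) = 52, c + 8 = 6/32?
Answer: 4888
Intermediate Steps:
c = -125/16 (c = -8 + 6/32 = -8 + 6*(1/32) = -8 + 3/16 = -125/16 ≈ -7.8125)
(2421 + W(c, -20)) + 2415 = (2421 + 52) + 2415 = 2473 + 2415 = 4888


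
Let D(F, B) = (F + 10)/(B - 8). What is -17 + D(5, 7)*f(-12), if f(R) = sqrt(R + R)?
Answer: -17 - 30*I*sqrt(6) ≈ -17.0 - 73.485*I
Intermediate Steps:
D(F, B) = (10 + F)/(-8 + B)
f(R) = sqrt(2)*sqrt(R) (f(R) = sqrt(2*R) = sqrt(2)*sqrt(R))
-17 + D(5, 7)*f(-12) = -17 + ((10 + 5)/(-8 + 7))*(sqrt(2)*sqrt(-12)) = -17 + (15/(-1))*(sqrt(2)*(2*I*sqrt(3))) = -17 + (-1*15)*(2*I*sqrt(6)) = -17 - 30*I*sqrt(6)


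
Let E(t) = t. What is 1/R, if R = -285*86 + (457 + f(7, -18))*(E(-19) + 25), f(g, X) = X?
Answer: -1/21876 ≈ -4.5712e-5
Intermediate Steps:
R = -21876 (R = -285*86 + (457 - 18)*(-19 + 25) = -24510 + 439*6 = -24510 + 2634 = -21876)
1/R = 1/(-21876) = -1/21876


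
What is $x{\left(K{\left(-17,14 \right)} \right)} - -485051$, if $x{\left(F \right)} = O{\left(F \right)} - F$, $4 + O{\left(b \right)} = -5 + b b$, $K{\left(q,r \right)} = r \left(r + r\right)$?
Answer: $638314$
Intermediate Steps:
$K{\left(q,r \right)} = 2 r^{2}$ ($K{\left(q,r \right)} = r 2 r = 2 r^{2}$)
$O{\left(b \right)} = -9 + b^{2}$ ($O{\left(b \right)} = -4 + \left(-5 + b b\right) = -4 + \left(-5 + b^{2}\right) = -9 + b^{2}$)
$x{\left(F \right)} = -9 + F^{2} - F$ ($x{\left(F \right)} = \left(-9 + F^{2}\right) - F = -9 + F^{2} - F$)
$x{\left(K{\left(-17,14 \right)} \right)} - -485051 = \left(-9 + \left(2 \cdot 14^{2}\right)^{2} - 2 \cdot 14^{2}\right) - -485051 = \left(-9 + \left(2 \cdot 196\right)^{2} - 2 \cdot 196\right) + 485051 = \left(-9 + 392^{2} - 392\right) + 485051 = \left(-9 + 153664 - 392\right) + 485051 = 153263 + 485051 = 638314$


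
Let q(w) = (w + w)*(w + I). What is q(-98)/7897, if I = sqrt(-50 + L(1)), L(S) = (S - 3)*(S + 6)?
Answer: 19208/7897 - 1568*I/7897 ≈ 2.4323 - 0.19856*I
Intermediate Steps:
L(S) = (-3 + S)*(6 + S)
I = 8*I (I = sqrt(-50 + (-18 + 1**2 + 3*1)) = sqrt(-50 + (-18 + 1 + 3)) = sqrt(-50 - 14) = sqrt(-64) = 8*I ≈ 8.0*I)
q(w) = 2*w*(w + 8*I) (q(w) = (w + w)*(w + 8*I) = (2*w)*(w + 8*I) = 2*w*(w + 8*I))
q(-98)/7897 = (2*(-98)*(-98 + 8*I))/7897 = (19208 - 1568*I)*(1/7897) = 19208/7897 - 1568*I/7897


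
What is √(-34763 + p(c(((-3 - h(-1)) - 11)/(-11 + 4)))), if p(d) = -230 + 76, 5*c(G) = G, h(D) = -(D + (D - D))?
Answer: I*√34917 ≈ 186.86*I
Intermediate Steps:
h(D) = -D (h(D) = -(D + 0) = -D)
c(G) = G/5
p(d) = -154
√(-34763 + p(c(((-3 - h(-1)) - 11)/(-11 + 4)))) = √(-34763 - 154) = √(-34917) = I*√34917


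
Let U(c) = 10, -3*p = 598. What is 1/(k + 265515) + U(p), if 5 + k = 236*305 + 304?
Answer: 3377941/337794 ≈ 10.000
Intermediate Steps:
p = -598/3 (p = -1/3*598 = -598/3 ≈ -199.33)
k = 72279 (k = -5 + (236*305 + 304) = -5 + (71980 + 304) = -5 + 72284 = 72279)
1/(k + 265515) + U(p) = 1/(72279 + 265515) + 10 = 1/337794 + 10 = 3377941/337794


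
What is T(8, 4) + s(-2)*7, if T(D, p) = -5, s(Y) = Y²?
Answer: 23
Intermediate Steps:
T(8, 4) + s(-2)*7 = -5 + (-2)²*7 = -5 + 4*7 = -5 + 28 = 23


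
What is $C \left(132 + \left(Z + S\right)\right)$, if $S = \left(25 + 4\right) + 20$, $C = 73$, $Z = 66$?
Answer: $18031$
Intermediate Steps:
$S = 49$ ($S = 29 + 20 = 49$)
$C \left(132 + \left(Z + S\right)\right) = 73 \left(132 + \left(66 + 49\right)\right) = 73 \left(132 + 115\right) = 73 \cdot 247 = 18031$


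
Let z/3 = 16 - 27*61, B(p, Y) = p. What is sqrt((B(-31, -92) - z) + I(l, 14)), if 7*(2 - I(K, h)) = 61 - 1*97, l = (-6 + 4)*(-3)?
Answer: 2*sqrt(59647)/7 ≈ 69.779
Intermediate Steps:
z = -4893 (z = 3*(16 - 27*61) = 3*(16 - 1647) = 3*(-1631) = -4893)
l = 6 (l = -2*(-3) = 6)
I(K, h) = 50/7 (I(K, h) = 2 - (61 - 1*97)/7 = 2 - (61 - 97)/7 = 2 - 1/7*(-36) = 2 + 36/7 = 50/7)
sqrt((B(-31, -92) - z) + I(l, 14)) = sqrt((-31 - 1*(-4893)) + 50/7) = sqrt((-31 + 4893) + 50/7) = sqrt(4862 + 50/7) = sqrt(34084/7) = 2*sqrt(59647)/7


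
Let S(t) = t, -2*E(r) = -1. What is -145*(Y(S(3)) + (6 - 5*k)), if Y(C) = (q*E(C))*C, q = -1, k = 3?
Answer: 3045/2 ≈ 1522.5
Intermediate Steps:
E(r) = ½ (E(r) = -½*(-1) = ½)
Y(C) = -C/2 (Y(C) = (-1*½)*C = -C/2)
-145*(Y(S(3)) + (6 - 5*k)) = -145*(-½*3 + (6 - 5*3)) = -145*(-3/2 + (6 - 15)) = -145*(-3/2 - 9) = -145*(-21/2) = 3045/2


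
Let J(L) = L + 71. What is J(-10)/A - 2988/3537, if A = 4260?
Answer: -154483/186020 ≈ -0.83046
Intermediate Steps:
J(L) = 71 + L
J(-10)/A - 2988/3537 = (71 - 10)/4260 - 2988/3537 = 61*(1/4260) - 2988*1/3537 = 61/4260 - 332/393 = -154483/186020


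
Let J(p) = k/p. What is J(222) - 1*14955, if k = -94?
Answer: -1660052/111 ≈ -14955.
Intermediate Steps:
J(p) = -94/p
J(222) - 1*14955 = -94/222 - 1*14955 = -94*1/222 - 14955 = -47/111 - 14955 = -1660052/111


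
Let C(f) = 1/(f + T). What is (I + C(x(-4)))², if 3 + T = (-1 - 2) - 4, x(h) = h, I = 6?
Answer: 6889/196 ≈ 35.148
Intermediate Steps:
T = -10 (T = -3 + ((-1 - 2) - 4) = -3 + (-3 - 4) = -3 - 7 = -10)
C(f) = 1/(-10 + f) (C(f) = 1/(f - 10) = 1/(-10 + f))
(I + C(x(-4)))² = (6 + 1/(-10 - 4))² = (6 + 1/(-14))² = (6 - 1/14)² = (83/14)² = 6889/196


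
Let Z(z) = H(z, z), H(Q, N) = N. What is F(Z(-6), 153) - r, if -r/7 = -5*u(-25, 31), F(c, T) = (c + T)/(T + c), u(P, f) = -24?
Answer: 841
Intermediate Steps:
Z(z) = z
F(c, T) = 1 (F(c, T) = (T + c)/(T + c) = 1)
r = -840 (r = -(-35)*(-24) = -7*120 = -840)
F(Z(-6), 153) - r = 1 - 1*(-840) = 1 + 840 = 841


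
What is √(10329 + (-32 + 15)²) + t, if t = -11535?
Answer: -11535 + √10618 ≈ -11432.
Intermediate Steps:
√(10329 + (-32 + 15)²) + t = √(10329 + (-32 + 15)²) - 11535 = √(10329 + (-17)²) - 11535 = √(10329 + 289) - 11535 = √10618 - 11535 = -11535 + √10618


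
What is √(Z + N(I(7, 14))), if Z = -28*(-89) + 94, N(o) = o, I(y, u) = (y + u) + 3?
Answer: 3*√290 ≈ 51.088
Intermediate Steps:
I(y, u) = 3 + u + y (I(y, u) = (u + y) + 3 = 3 + u + y)
Z = 2586 (Z = 2492 + 94 = 2586)
√(Z + N(I(7, 14))) = √(2586 + (3 + 14 + 7)) = √(2586 + 24) = √2610 = 3*√290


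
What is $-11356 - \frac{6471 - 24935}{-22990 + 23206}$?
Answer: $- \frac{304304}{27} \approx -11271.0$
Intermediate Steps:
$-11356 - \frac{6471 - 24935}{-22990 + 23206} = -11356 - - \frac{18464}{216} = -11356 - \left(-18464\right) \frac{1}{216} = -11356 - - \frac{2308}{27} = -11356 + \frac{2308}{27} = - \frac{304304}{27}$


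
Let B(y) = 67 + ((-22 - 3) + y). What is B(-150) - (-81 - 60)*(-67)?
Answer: -9555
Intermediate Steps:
B(y) = 42 + y (B(y) = 67 + (-25 + y) = 42 + y)
B(-150) - (-81 - 60)*(-67) = (42 - 150) - (-81 - 60)*(-67) = -108 - (-141)*(-67) = -108 - 1*9447 = -108 - 9447 = -9555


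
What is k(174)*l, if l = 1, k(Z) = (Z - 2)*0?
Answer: 0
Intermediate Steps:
k(Z) = 0 (k(Z) = (-2 + Z)*0 = 0)
k(174)*l = 0*1 = 0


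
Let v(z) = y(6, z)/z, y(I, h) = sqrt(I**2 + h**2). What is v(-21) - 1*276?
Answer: -276 - sqrt(53)/7 ≈ -277.04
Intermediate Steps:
v(z) = sqrt(36 + z**2)/z (v(z) = sqrt(6**2 + z**2)/z = sqrt(36 + z**2)/z)
v(-21) - 1*276 = sqrt(36 + (-21)**2)/(-21) - 1*276 = -sqrt(36 + 441)/21 - 276 = -sqrt(53)/7 - 276 = -276 - sqrt(53)/7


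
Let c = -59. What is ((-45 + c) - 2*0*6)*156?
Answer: -16224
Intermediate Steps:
((-45 + c) - 2*0*6)*156 = ((-45 - 59) - 2*0*6)*156 = (-104 + 0*6)*156 = (-104 + 0)*156 = -104*156 = -16224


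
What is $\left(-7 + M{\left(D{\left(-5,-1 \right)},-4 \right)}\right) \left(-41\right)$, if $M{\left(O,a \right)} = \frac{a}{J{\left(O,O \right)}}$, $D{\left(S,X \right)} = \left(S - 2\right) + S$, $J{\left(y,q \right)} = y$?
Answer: $\frac{820}{3} \approx 273.33$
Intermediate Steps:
$D{\left(S,X \right)} = -2 + 2 S$ ($D{\left(S,X \right)} = \left(-2 + S\right) + S = -2 + 2 S$)
$M{\left(O,a \right)} = \frac{a}{O}$
$\left(-7 + M{\left(D{\left(-5,-1 \right)},-4 \right)}\right) \left(-41\right) = \left(-7 - \frac{4}{-2 + 2 \left(-5\right)}\right) \left(-41\right) = \left(-7 - \frac{4}{-2 - 10}\right) \left(-41\right) = \left(-7 - \frac{4}{-12}\right) \left(-41\right) = \left(-7 - - \frac{1}{3}\right) \left(-41\right) = \left(-7 + \frac{1}{3}\right) \left(-41\right) = \left(- \frac{20}{3}\right) \left(-41\right) = \frac{820}{3}$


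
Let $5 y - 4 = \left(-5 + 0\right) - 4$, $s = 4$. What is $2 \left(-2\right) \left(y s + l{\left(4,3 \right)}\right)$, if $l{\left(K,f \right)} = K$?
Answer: $0$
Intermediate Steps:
$y = -1$ ($y = \frac{4}{5} + \frac{\left(-5 + 0\right) - 4}{5} = \frac{4}{5} + \frac{-5 - 4}{5} = \frac{4}{5} + \frac{1}{5} \left(-9\right) = \frac{4}{5} - \frac{9}{5} = -1$)
$2 \left(-2\right) \left(y s + l{\left(4,3 \right)}\right) = 2 \left(-2\right) \left(\left(-1\right) 4 + 4\right) = - 4 \left(-4 + 4\right) = \left(-4\right) 0 = 0$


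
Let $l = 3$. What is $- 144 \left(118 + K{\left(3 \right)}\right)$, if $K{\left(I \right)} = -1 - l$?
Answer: $-16416$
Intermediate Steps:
$K{\left(I \right)} = -4$ ($K{\left(I \right)} = -1 - 3 = -4$)
$- 144 \left(118 + K{\left(3 \right)}\right) = - 144 \left(118 - 4\right) = \left(-144\right) 114 = -16416$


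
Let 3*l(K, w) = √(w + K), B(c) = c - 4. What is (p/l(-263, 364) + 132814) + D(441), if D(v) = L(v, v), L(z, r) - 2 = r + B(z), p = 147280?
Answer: 133694 + 441840*√101/101 ≈ 1.7766e+5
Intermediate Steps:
B(c) = -4 + c
l(K, w) = √(K + w)/3 (l(K, w) = √(w + K)/3 = √(K + w)/3)
L(z, r) = -2 + r + z (L(z, r) = 2 + (r + (-4 + z)) = 2 + (-4 + r + z) = -2 + r + z)
D(v) = -2 + 2*v (D(v) = -2 + v + v = -2 + 2*v)
(p/l(-263, 364) + 132814) + D(441) = (147280/((√(-263 + 364)/3)) + 132814) + (-2 + 2*441) = (147280/((√101/3)) + 132814) + (-2 + 882) = (147280*(3*√101/101) + 132814) + 880 = (441840*√101/101 + 132814) + 880 = (132814 + 441840*√101/101) + 880 = 133694 + 441840*√101/101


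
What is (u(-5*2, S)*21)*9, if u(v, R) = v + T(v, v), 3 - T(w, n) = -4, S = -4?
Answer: -567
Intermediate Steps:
T(w, n) = 7 (T(w, n) = 3 - 1*(-4) = 3 + 4 = 7)
u(v, R) = 7 + v (u(v, R) = v + 7 = 7 + v)
(u(-5*2, S)*21)*9 = ((7 - 5*2)*21)*9 = ((7 - 10)*21)*9 = -3*21*9 = -63*9 = -567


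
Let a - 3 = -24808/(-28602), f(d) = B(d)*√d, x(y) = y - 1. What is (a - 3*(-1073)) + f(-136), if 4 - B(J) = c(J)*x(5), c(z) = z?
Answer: 6584318/2043 + 1096*I*√34 ≈ 3222.9 + 6390.7*I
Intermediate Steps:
x(y) = -1 + y
B(J) = 4 - 4*J (B(J) = 4 - J*(-1 + 5) = 4 - J*4 = 4 - 4*J)
f(d) = √d*(4 - 4*d) (f(d) = (4 - 4*d)*√d = √d*(4 - 4*d))
a = 7901/2043 (a = 3 - 24808/(-28602) = 3 - 24808*(-1/28602) = 3 + 1772/2043 = 7901/2043 ≈ 3.8674)
(a - 3*(-1073)) + f(-136) = (7901/2043 - 3*(-1073)) + 4*√(-136)*(1 - 1*(-136)) = (7901/2043 + 3219) + 4*(2*I*√34)*(1 + 136) = 6584318/2043 + 4*(2*I*√34)*137 = 6584318/2043 + 1096*I*√34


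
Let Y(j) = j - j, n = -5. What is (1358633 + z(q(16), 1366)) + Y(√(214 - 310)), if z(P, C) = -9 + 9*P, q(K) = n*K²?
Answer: 1347104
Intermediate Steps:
q(K) = -5*K²
Y(j) = 0
(1358633 + z(q(16), 1366)) + Y(√(214 - 310)) = (1358633 + (-9 + 9*(-5*16²))) + 0 = (1358633 + (-9 + 9*(-5*256))) + 0 = (1358633 + (-9 + 9*(-1280))) + 0 = (1358633 + (-9 - 11520)) + 0 = (1358633 - 11529) + 0 = 1347104 + 0 = 1347104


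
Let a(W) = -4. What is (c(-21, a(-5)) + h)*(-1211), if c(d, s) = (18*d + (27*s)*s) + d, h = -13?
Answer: -24220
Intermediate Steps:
c(d, s) = 19*d + 27*s² (c(d, s) = (18*d + 27*s²) + d = 19*d + 27*s²)
(c(-21, a(-5)) + h)*(-1211) = ((19*(-21) + 27*(-4)²) - 13)*(-1211) = ((-399 + 27*16) - 13)*(-1211) = ((-399 + 432) - 13)*(-1211) = (33 - 13)*(-1211) = 20*(-1211) = -24220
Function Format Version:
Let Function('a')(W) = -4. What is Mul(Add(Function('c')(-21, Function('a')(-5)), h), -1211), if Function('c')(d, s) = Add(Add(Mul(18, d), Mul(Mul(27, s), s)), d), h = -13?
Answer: -24220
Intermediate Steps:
Function('c')(d, s) = Add(Mul(19, d), Mul(27, Pow(s, 2))) (Function('c')(d, s) = Add(Add(Mul(18, d), Mul(27, Pow(s, 2))), d) = Add(Mul(19, d), Mul(27, Pow(s, 2))))
Mul(Add(Function('c')(-21, Function('a')(-5)), h), -1211) = Mul(Add(Add(Mul(19, -21), Mul(27, Pow(-4, 2))), -13), -1211) = Mul(Add(Add(-399, Mul(27, 16)), -13), -1211) = Mul(Add(Add(-399, 432), -13), -1211) = Mul(Add(33, -13), -1211) = Mul(20, -1211) = -24220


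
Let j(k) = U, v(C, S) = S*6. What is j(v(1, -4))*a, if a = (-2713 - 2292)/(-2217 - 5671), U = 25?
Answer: 125125/7888 ≈ 15.863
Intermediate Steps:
a = 5005/7888 (a = -5005/(-7888) = -5005*(-1/7888) = 5005/7888 ≈ 0.63451)
v(C, S) = 6*S
j(k) = 25
j(v(1, -4))*a = 25*(5005/7888) = 125125/7888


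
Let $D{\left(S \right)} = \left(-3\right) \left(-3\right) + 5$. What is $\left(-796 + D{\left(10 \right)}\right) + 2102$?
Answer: $1320$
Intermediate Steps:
$D{\left(S \right)} = 14$ ($D{\left(S \right)} = 9 + 5 = 14$)
$\left(-796 + D{\left(10 \right)}\right) + 2102 = \left(-796 + 14\right) + 2102 = -782 + 2102 = 1320$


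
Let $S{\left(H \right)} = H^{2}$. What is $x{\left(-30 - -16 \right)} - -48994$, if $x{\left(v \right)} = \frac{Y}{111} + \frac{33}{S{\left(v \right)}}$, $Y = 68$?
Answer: $\frac{1065930455}{21756} \approx 48995.0$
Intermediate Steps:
$x{\left(v \right)} = \frac{68}{111} + \frac{33}{v^{2}}$
$x{\left(-30 - -16 \right)} - -48994 = \left(\frac{68}{111} + \frac{33}{\left(-30 - -16\right)^{2}}\right) - -48994 = \left(\frac{68}{111} + \frac{33}{\left(-30 + 16\right)^{2}}\right) + 48994 = \left(\frac{68}{111} + \frac{33}{196}\right) + 48994 = \frac{16991}{21756} + 48994 = \frac{1065930455}{21756}$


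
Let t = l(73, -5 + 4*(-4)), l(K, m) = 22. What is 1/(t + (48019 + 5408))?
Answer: 1/53449 ≈ 1.8709e-5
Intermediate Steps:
t = 22
1/(t + (48019 + 5408)) = 1/(22 + (48019 + 5408)) = 1/(22 + 53427) = 1/53449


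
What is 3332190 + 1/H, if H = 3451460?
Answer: 11500920497401/3451460 ≈ 3.3322e+6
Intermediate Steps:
3332190 + 1/H = 3332190 + 1/3451460 = 11500920497401/3451460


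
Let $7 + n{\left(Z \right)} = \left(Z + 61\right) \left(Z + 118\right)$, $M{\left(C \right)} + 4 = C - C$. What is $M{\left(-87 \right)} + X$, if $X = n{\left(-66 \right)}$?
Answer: $-271$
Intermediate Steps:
$M{\left(C \right)} = -4$ ($M{\left(C \right)} = -4 + \left(C - C\right) = -4 + 0 = -4$)
$n{\left(Z \right)} = -7 + \left(61 + Z\right) \left(118 + Z\right)$ ($n{\left(Z \right)} = -7 + \left(Z + 61\right) \left(Z + 118\right) = -7 + \left(61 + Z\right) \left(118 + Z\right)$)
$X = -267$ ($X = 7191 + \left(-66\right)^{2} + 179 \left(-66\right) = 7191 + 4356 - 11814 = -267$)
$M{\left(-87 \right)} + X = -4 - 267 = -271$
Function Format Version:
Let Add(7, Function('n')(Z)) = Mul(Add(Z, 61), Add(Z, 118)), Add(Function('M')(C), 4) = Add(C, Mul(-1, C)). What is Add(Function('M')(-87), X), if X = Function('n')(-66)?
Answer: -271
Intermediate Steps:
Function('M')(C) = -4 (Function('M')(C) = Add(-4, Add(C, Mul(-1, C))) = Add(-4, 0) = -4)
Function('n')(Z) = Add(-7, Mul(Add(61, Z), Add(118, Z))) (Function('n')(Z) = Add(-7, Mul(Add(Z, 61), Add(Z, 118))) = Add(-7, Mul(Add(61, Z), Add(118, Z))))
X = -267 (X = Add(7191, Pow(-66, 2), Mul(179, -66)) = Add(7191, 4356, -11814) = -267)
Add(Function('M')(-87), X) = Add(-4, -267) = -271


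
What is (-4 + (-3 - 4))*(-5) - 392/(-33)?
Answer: 2207/33 ≈ 66.879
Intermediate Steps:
(-4 + (-3 - 4))*(-5) - 392/(-33) = (-4 - 7)*(-5) - 392*(-1/33) = -11*(-5) + 392/33 = 55 + 392/33 = 2207/33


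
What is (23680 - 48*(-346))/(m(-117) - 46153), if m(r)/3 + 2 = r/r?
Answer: -10072/11539 ≈ -0.87287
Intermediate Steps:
m(r) = -3 (m(r) = -6 + 3*(r/r) = -6 + 3*1 = -6 + 3 = -3)
(23680 - 48*(-346))/(m(-117) - 46153) = (23680 - 48*(-346))/(-3 - 46153) = (23680 + 16608)/(-46156) = 40288*(-1/46156) = -10072/11539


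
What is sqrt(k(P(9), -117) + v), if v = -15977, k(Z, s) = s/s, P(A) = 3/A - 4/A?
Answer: 2*I*sqrt(3994) ≈ 126.4*I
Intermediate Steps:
P(A) = -1/A
k(Z, s) = 1
sqrt(k(P(9), -117) + v) = sqrt(1 - 15977) = sqrt(-15976) = 2*I*sqrt(3994)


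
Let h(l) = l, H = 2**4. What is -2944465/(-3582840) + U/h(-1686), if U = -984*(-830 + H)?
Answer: -95493482795/201355608 ≈ -474.25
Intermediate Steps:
H = 16
U = 800976 (U = -984*(-830 + 16) = -984*(-814) = 800976)
-2944465/(-3582840) + U/h(-1686) = -2944465/(-3582840) + 800976/(-1686) = -2944465*(-1/3582840) + 800976*(-1/1686) = 588893/716568 - 133496/281 = -95493482795/201355608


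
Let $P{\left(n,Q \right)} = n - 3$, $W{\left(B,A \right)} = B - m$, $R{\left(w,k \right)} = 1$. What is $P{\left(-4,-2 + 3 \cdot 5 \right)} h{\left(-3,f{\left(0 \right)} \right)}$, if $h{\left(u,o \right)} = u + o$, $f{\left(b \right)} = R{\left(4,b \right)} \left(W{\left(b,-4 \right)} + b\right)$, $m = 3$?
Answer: $42$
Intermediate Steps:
$W{\left(B,A \right)} = -3 + B$ ($W{\left(B,A \right)} = B - 3 = -3 + B$)
$f{\left(b \right)} = -3 + 2 b$ ($f{\left(b \right)} = 1 \left(\left(-3 + b\right) + b\right) = 1 \left(-3 + 2 b\right) = -3 + 2 b$)
$h{\left(u,o \right)} = o + u$
$P{\left(n,Q \right)} = -3 + n$ ($P{\left(n,Q \right)} = n - 3 = -3 + n$)
$P{\left(-4,-2 + 3 \cdot 5 \right)} h{\left(-3,f{\left(0 \right)} \right)} = \left(-3 - 4\right) \left(\left(-3 + 2 \cdot 0\right) - 3\right) = - 7 \left(\left(-3 + 0\right) - 3\right) = - 7 \left(-3 - 3\right) = \left(-7\right) \left(-6\right) = 42$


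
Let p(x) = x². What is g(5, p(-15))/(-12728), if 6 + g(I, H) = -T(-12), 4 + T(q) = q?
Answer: -5/6364 ≈ -0.00078567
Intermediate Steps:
T(q) = -4 + q
g(I, H) = 10 (g(I, H) = -6 - (-4 - 12) = -6 - 1*(-16) = -6 + 16 = 10)
g(5, p(-15))/(-12728) = 10/(-12728) = 10*(-1/12728) = -5/6364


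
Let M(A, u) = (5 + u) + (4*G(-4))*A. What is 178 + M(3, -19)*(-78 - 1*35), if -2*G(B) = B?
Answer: -952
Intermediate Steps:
G(B) = -B/2
M(A, u) = 5 + u + 8*A (M(A, u) = (5 + u) + (4*(-½*(-4)))*A = (5 + u) + (4*2)*A = (5 + u) + 8*A = 5 + u + 8*A)
178 + M(3, -19)*(-78 - 1*35) = 178 + (5 - 19 + 8*3)*(-78 - 1*35) = 178 + (5 - 19 + 24)*(-78 - 35) = 178 + 10*(-113) = 178 - 1130 = -952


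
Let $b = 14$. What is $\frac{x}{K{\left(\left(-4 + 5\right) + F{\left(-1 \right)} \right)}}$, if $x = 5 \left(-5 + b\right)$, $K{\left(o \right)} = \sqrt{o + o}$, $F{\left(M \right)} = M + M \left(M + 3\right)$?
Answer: $- \frac{45 i}{2} \approx - 22.5 i$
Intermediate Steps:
$F{\left(M \right)} = M + M \left(3 + M\right)$
$K{\left(o \right)} = \sqrt{2} \sqrt{o}$ ($K{\left(o \right)} = \sqrt{2 o} = \sqrt{2} \sqrt{o}$)
$x = 45$ ($x = 5 \left(-5 + 14\right) = 5 \cdot 9 = 45$)
$\frac{x}{K{\left(\left(-4 + 5\right) + F{\left(-1 \right)} \right)}} = \frac{45}{\sqrt{2} \sqrt{\left(-4 + 5\right) - \left(4 - 1\right)}} = \frac{45}{\sqrt{2} \sqrt{1 - 3}} = \frac{45}{\sqrt{2} \sqrt{-2}} = \frac{45}{\sqrt{2} i \sqrt{2}} = \frac{45}{2 i} = 45 \left(- \frac{i}{2}\right) = - \frac{45 i}{2}$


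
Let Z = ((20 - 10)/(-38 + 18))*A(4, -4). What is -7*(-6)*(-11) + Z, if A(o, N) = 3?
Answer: -927/2 ≈ -463.50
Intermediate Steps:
Z = -3/2 (Z = ((20 - 10)/(-38 + 18))*3 = (10/(-20))*3 = (10*(-1/20))*3 = -1/2*3 = -3/2 ≈ -1.5000)
-7*(-6)*(-11) + Z = -7*(-6)*(-11) - 3/2 = 42*(-11) - 3/2 = -462 - 3/2 = -927/2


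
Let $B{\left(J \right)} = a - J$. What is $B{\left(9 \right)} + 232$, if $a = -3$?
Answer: $220$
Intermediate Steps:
$B{\left(J \right)} = -3 - J$
$B{\left(9 \right)} + 232 = \left(-3 - 9\right) + 232 = -12 + 232 = 220$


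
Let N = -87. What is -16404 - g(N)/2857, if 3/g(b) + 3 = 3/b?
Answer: -4124227977/251416 ≈ -16404.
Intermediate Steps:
g(b) = 3/(-3 + 3/b)
-16404 - g(N)/2857 = -16404 - (-1*(-87)/(-1 - 87))/2857 = -16404 - (-1*(-87)/(-88))/2857 = -16404 - (-1*(-87)*(-1/88))/2857 = -16404 - (-87)/(88*2857) = -16404 - 1*(-87/251416) = -16404 + 87/251416 = -4124227977/251416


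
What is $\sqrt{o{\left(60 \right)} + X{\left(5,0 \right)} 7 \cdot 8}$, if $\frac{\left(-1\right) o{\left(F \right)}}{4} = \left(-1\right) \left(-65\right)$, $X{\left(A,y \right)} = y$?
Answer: $2 i \sqrt{65} \approx 16.125 i$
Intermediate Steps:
$o{\left(F \right)} = -260$ ($o{\left(F \right)} = - 4 \left(\left(-1\right) \left(-65\right)\right) = \left(-4\right) 65 = -260$)
$\sqrt{o{\left(60 \right)} + X{\left(5,0 \right)} 7 \cdot 8} = \sqrt{-260 + 0 \cdot 7 \cdot 8} = \sqrt{-260 + 0 \cdot 8} = \sqrt{-260 + 0} = \sqrt{-260} = 2 i \sqrt{65}$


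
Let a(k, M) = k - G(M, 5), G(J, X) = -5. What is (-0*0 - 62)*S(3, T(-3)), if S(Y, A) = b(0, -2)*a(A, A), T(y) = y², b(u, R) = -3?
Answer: 2604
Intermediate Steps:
a(k, M) = 5 + k (a(k, M) = k - 1*(-5) = k + 5 = 5 + k)
S(Y, A) = -15 - 3*A (S(Y, A) = -3*(5 + A) = -15 - 3*A)
(-0*0 - 62)*S(3, T(-3)) = (-0*0 - 62)*(-15 - 3*(-3)²) = (-3*0 - 62)*(-15 - 3*9) = (0 - 62)*(-15 - 27) = -62*(-42) = 2604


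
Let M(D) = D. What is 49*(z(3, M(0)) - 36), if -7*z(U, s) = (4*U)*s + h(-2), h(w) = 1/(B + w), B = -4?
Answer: -10577/6 ≈ -1762.8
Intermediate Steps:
h(w) = 1/(-4 + w)
z(U, s) = 1/42 - 4*U*s/7 (z(U, s) = -((4*U)*s + 1/(-4 - 2))/7 = -(4*U*s + 1/(-6))/7 = -(4*U*s - ⅙)/7 = -(-⅙ + 4*U*s)/7 = 1/42 - 4*U*s/7)
49*(z(3, M(0)) - 36) = 49*((1/42 - 4/7*3*0) - 36) = 49*((1/42 + 0) - 36) = 49*(1/42 - 36) = 49*(-1511/42) = -10577/6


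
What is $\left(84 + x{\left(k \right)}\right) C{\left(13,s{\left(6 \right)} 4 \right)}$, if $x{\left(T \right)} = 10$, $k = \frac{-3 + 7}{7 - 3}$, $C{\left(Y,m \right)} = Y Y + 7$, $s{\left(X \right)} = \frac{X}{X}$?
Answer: $16544$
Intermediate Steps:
$s{\left(X \right)} = 1$
$C{\left(Y,m \right)} = 7 + Y^{2}$ ($C{\left(Y,m \right)} = Y^{2} + 7 = 7 + Y^{2}$)
$k = 1$ ($k = \frac{4}{4} = 4 \cdot \frac{1}{4} = 1$)
$\left(84 + x{\left(k \right)}\right) C{\left(13,s{\left(6 \right)} 4 \right)} = \left(84 + 10\right) \left(7 + 13^{2}\right) = 94 \left(7 + 169\right) = 94 \cdot 176 = 16544$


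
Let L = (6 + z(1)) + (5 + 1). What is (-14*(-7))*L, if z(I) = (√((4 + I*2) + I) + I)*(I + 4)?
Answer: 1666 + 490*√7 ≈ 2962.4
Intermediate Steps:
z(I) = (4 + I)*(I + √(4 + 3*I)) (z(I) = (√((4 + 2*I) + I) + I)*(4 + I) = (√(4 + 3*I) + I)*(4 + I) = (I + √(4 + 3*I))*(4 + I) = (4 + I)*(I + √(4 + 3*I)))
L = 17 + 5*√7 (L = (6 + (1² + 4*1 + 4*√(4 + 3*1) + 1*√(4 + 3*1))) + (5 + 1) = (6 + (1 + 4 + 4*√(4 + 3) + 1*√(4 + 3))) + 6 = (6 + (1 + 4 + 4*√7 + 1*√7)) + 6 = (6 + (1 + 4 + 4*√7 + √7)) + 6 = (6 + (5 + 5*√7)) + 6 = (11 + 5*√7) + 6 = 17 + 5*√7 ≈ 30.229)
(-14*(-7))*L = (-14*(-7))*(17 + 5*√7) = 98*(17 + 5*√7) = 1666 + 490*√7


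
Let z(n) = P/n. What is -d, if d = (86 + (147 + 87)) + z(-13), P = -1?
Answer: -4161/13 ≈ -320.08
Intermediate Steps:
z(n) = -1/n
d = 4161/13 (d = (86 + (147 + 87)) - 1/(-13) = (86 + 234) - 1*(-1/13) = 320 + 1/13 = 4161/13 ≈ 320.08)
-d = -1*4161/13 = -4161/13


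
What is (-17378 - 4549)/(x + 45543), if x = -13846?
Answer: -21927/31697 ≈ -0.69177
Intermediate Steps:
(-17378 - 4549)/(x + 45543) = (-17378 - 4549)/(-13846 + 45543) = -21927/31697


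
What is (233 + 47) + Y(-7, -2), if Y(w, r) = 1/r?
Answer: 559/2 ≈ 279.50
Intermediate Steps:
(233 + 47) + Y(-7, -2) = (233 + 47) + 1/(-2) = 280 - ½ = 559/2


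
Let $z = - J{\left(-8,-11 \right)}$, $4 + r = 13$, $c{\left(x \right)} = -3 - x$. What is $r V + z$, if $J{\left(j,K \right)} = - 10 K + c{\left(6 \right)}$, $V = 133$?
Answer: $1096$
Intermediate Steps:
$r = 9$ ($r = -4 + 13 = 9$)
$J{\left(j,K \right)} = -9 - 10 K$ ($J{\left(j,K \right)} = - 10 K - 9 = -9 - 10 K$)
$z = -101$ ($z = - (-9 - -110) = - (-9 + 110) = \left(-1\right) 101 = -101$)
$r V + z = 9 \cdot 133 - 101 = 1197 - 101 = 1096$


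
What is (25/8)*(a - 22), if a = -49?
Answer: -1775/8 ≈ -221.88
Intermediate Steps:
(25/8)*(a - 22) = (25/8)*(-49 - 22) = (25*(1/8))*(-71) = (25/8)*(-71) = -1775/8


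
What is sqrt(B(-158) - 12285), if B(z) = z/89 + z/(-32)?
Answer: I*sqrt(1556550993)/356 ≈ 110.82*I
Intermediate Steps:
B(z) = -57*z/2848 (B(z) = z*(1/89) + z*(-1/32) = z/89 - z/32 = -57*z/2848)
sqrt(B(-158) - 12285) = sqrt(-57/2848*(-158) - 12285) = sqrt(4503/1424 - 12285) = sqrt(-17489337/1424) = I*sqrt(1556550993)/356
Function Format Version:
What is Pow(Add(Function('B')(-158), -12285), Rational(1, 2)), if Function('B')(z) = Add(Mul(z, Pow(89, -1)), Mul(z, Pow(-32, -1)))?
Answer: Mul(Rational(1, 356), I, Pow(1556550993, Rational(1, 2))) ≈ Mul(110.82, I)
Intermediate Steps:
Function('B')(z) = Mul(Rational(-57, 2848), z) (Function('B')(z) = Add(Mul(z, Rational(1, 89)), Mul(z, Rational(-1, 32))) = Add(Mul(Rational(1, 89), z), Mul(Rational(-1, 32), z)) = Mul(Rational(-57, 2848), z))
Pow(Add(Function('B')(-158), -12285), Rational(1, 2)) = Pow(Add(Mul(Rational(-57, 2848), -158), -12285), Rational(1, 2)) = Pow(Add(Rational(4503, 1424), -12285), Rational(1, 2)) = Pow(Rational(-17489337, 1424), Rational(1, 2)) = Mul(Rational(1, 356), I, Pow(1556550993, Rational(1, 2)))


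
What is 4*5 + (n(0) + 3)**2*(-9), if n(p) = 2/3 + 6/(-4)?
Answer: -89/4 ≈ -22.250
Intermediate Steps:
n(p) = -5/6 (n(p) = 2*(1/3) + 6*(-1/4) = 2/3 - 3/2 = -5/6)
4*5 + (n(0) + 3)**2*(-9) = 4*5 + (-5/6 + 3)**2*(-9) = 20 + (13/6)**2*(-9) = 20 + (169/36)*(-9) = 20 - 169/4 = -89/4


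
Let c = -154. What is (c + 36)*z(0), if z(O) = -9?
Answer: 1062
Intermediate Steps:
(c + 36)*z(0) = (-154 + 36)*(-9) = -118*(-9) = 1062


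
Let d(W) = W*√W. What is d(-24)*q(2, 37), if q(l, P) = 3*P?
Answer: -5328*I*√6 ≈ -13051.0*I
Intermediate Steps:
d(W) = W^(3/2)
d(-24)*q(2, 37) = (-24)^(3/2)*(3*37) = -48*I*√6*111 = -5328*I*√6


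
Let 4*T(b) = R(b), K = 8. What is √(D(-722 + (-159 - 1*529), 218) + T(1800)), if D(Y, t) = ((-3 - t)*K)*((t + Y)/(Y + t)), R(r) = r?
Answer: I*√1318 ≈ 36.304*I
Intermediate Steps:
T(b) = b/4
D(Y, t) = -24 - 8*t (D(Y, t) = ((-3 - t)*8)*((t + Y)/(Y + t)) = (-24 - 8*t)*((Y + t)/(Y + t)) = (-24 - 8*t)*1 = -24 - 8*t)
√(D(-722 + (-159 - 1*529), 218) + T(1800)) = √((-24 - 8*218) + (¼)*1800) = √((-24 - 1744) + 450) = √(-1768 + 450) = √(-1318) = I*√1318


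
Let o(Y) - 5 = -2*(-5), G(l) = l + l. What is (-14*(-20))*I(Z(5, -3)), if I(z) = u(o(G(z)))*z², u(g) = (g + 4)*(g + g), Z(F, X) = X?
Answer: 1436400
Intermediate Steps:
G(l) = 2*l
o(Y) = 15 (o(Y) = 5 - 2*(-5) = 5 + 10 = 15)
u(g) = 2*g*(4 + g) (u(g) = (4 + g)*(2*g) = 2*g*(4 + g))
I(z) = 570*z² (I(z) = (2*15*(4 + 15))*z² = (2*15*19)*z² = 570*z²)
(-14*(-20))*I(Z(5, -3)) = (-14*(-20))*(570*(-3)²) = 280*(570*9) = 280*5130 = 1436400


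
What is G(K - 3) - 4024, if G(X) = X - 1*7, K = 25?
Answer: -4009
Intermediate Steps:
G(X) = -7 + X (G(X) = X - 7 = -7 + X)
G(K - 3) - 4024 = (-7 + (25 - 3)) - 4024 = (-7 + 22) - 4024 = 15 - 4024 = -4009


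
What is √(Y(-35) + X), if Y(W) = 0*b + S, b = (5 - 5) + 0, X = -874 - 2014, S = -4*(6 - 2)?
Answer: 22*I*√6 ≈ 53.889*I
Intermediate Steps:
S = -16 (S = -4*4 = -16)
X = -2888
b = 0 (b = 0 + 0 = 0)
Y(W) = -16 (Y(W) = 0*0 - 16 = 0 - 16 = -16)
√(Y(-35) + X) = √(-16 - 2888) = √(-2904) = 22*I*√6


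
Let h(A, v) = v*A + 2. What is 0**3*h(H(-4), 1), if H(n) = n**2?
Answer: 0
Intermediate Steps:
h(A, v) = 2 + A*v (h(A, v) = A*v + 2 = 2 + A*v)
0**3*h(H(-4), 1) = 0**3*(2 + (-4)**2*1) = 0*(2 + 16*1) = 0*(2 + 16) = 0*18 = 0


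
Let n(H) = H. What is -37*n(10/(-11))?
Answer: 370/11 ≈ 33.636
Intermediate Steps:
-37*n(10/(-11)) = -370/(-11) = -370*(-1)/11 = -37*(-10/11) = 370/11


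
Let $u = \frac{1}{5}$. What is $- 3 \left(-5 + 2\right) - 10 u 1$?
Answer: $7$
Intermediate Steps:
$u = \frac{1}{5} \approx 0.2$
$- 3 \left(-5 + 2\right) - 10 u 1 = - 3 \left(-5 + 2\right) - 10 \cdot \frac{1}{5} \cdot 1 = \left(-3\right) \left(-3\right) - 2 = 9 - 2 = 7$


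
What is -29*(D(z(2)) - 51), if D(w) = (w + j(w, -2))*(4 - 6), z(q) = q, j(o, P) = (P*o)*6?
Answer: 203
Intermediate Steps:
j(o, P) = 6*P*o
D(w) = 22*w (D(w) = (w + 6*(-2)*w)*(4 - 6) = (w - 12*w)*(-2) = -11*w*(-2) = 22*w)
-29*(D(z(2)) - 51) = -29*(22*2 - 51) = -29*(44 - 51) = -29*(-7) = 203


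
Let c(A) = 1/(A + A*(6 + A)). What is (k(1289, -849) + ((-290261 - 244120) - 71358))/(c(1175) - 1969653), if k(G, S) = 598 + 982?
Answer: 839086227150/2735552569049 ≈ 0.30673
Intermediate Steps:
k(G, S) = 1580
(k(1289, -849) + ((-290261 - 244120) - 71358))/(c(1175) - 1969653) = (1580 + ((-290261 - 244120) - 71358))/(1/(1175*(7 + 1175)) - 1969653) = (1580 + (-534381 - 71358))/((1/1175)/1182 - 1969653) = (1580 - 605739)/((1/1175)*(1/1182) - 1969653) = -604159/(1/1388850 - 1969653) = -604159/(-2735552569049/1388850) = -604159*(-1388850/2735552569049) = 839086227150/2735552569049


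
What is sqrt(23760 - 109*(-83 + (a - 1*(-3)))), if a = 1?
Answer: sqrt(32371) ≈ 179.92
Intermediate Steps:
sqrt(23760 - 109*(-83 + (a - 1*(-3)))) = sqrt(23760 - 109*(-83 + (1 - 1*(-3)))) = sqrt(23760 - 109*(-83 + (1 + 3))) = sqrt(23760 - 109*(-83 + 4)) = sqrt(23760 - 109*(-79)) = sqrt(23760 + 8611) = sqrt(32371)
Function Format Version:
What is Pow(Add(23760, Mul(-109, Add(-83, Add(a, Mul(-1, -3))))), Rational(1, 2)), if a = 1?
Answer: Pow(32371, Rational(1, 2)) ≈ 179.92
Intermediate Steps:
Pow(Add(23760, Mul(-109, Add(-83, Add(a, Mul(-1, -3))))), Rational(1, 2)) = Pow(Add(23760, Mul(-109, Add(-83, Add(1, Mul(-1, -3))))), Rational(1, 2)) = Pow(Add(23760, Mul(-109, Add(-83, Add(1, 3)))), Rational(1, 2)) = Pow(Add(23760, Mul(-109, Add(-83, 4))), Rational(1, 2)) = Pow(Add(23760, Mul(-109, -79)), Rational(1, 2)) = Pow(Add(23760, 8611), Rational(1, 2)) = Pow(32371, Rational(1, 2))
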